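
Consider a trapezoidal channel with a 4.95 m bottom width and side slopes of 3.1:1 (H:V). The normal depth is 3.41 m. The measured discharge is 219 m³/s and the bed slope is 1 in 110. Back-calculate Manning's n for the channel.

With bottom width b = 4.95 m and side slope z = 3.1: A = (b + zy)y = (4.95 + 3.1×3.41)×3.41 = 52.93 m²; P = b + 2y√(1+z²) = 4.95 + 2×3.41×3.257 = 27.16 m.
Hydraulic radius R = A/P = 52.93/27.16 = 1.948 m.
Rearranging Manning's equation: n = (1/Q) A R^(2/3) S^(1/2) = (1/219) × 52.93 × 1.948^(2/3) × √0.009091 = 0.0359.

n = 0.0359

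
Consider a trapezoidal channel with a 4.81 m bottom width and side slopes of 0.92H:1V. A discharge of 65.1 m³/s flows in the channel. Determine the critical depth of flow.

At critical depth, Q² T / (g A³) = 1, i.e. A³/T = Q²/g = 65.1²/9.81 = 432.
Try y = 2.69 m: A³/T = 771 — high.
Try y = 1.65 m: A³/T = 145.1 — low.
Try y = 2.28 m: A³/T = 433.8 — ≈ 432.

y_c = 2.28 m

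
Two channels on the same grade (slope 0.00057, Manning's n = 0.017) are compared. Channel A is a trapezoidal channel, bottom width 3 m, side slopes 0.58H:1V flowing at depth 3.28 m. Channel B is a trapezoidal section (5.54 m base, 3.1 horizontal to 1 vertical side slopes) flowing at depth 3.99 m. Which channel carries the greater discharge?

Channel A: With bottom width b = 3 m and side slope z = 0.58: A = (b + zy)y = (3 + 0.58×3.28)×3.28 = 16.08 m²; P = b + 2y√(1+z²) = 3 + 2×3.28×1.156 = 10.58 m. Hydraulic radius R = A/P = 16.08/10.58 = 1.519 m. Q_A = (1/0.017)·16.08·1.519^(2/3)·√0.00057 = 29.85 m³/s.
Channel B: With bottom width b = 5.54 m and side slope z = 3.1: A = (b + zy)y = (5.54 + 3.1×3.99)×3.99 = 71.46 m²; P = b + 2y√(1+z²) = 5.54 + 2×3.99×3.257 = 31.53 m. Hydraulic radius R = A/P = 71.46/31.53 = 2.266 m. Q_B = (1/0.017)·71.46·2.266^(2/3)·√0.00057 = 173.1 m³/s.
Q_A = 29.85 m³/s vs Q_B = 173.1 m³/s, so channel B carries more.

channel B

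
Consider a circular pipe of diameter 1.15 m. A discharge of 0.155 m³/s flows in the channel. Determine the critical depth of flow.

y_c = 0.21 m

At critical depth, Q² T / (g A³) = 1, i.e. A³/T = Q²/g = 0.155²/9.81 = 0.002449.
Try y = 0.254 m: A³/T = 0.005184 — high.
Try y = 0.183 m: A³/T = 0.001433 — low.
Try y = 0.21 m: A³/T = 0.002461 — matches.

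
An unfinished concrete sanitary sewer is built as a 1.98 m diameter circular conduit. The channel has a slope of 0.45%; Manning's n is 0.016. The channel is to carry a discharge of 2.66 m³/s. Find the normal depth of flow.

y_n = 0.782 m

Manning's equation rearranged: A R^(2/3) = nQ / (1·√S) = 0.016 × 2.66 / (√0.0045) = 0.6344.
At y = 0.923 m: A R^(2/3) = 0.8539 — too large.
At y = 0.558 m: A R^(2/3) = 0.3341 — too small.
At y = 0.782 m: A R^(2/3) = 0.6343 — matches.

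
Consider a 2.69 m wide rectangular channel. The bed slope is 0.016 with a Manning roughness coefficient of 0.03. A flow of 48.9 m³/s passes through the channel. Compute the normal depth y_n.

Manning's equation rearranged: A R^(2/3) = nQ / (1·√S) = 0.03 × 48.9 / (√0.016) = 11.6.
Try y = 5.07 m: A R^(2/3) = 14.21 — too large.
Try y = 3.45 m: A R^(2/3) = 9.08 — too small.
Try y = 4.25 m: A R^(2/3) = 11.6 — close enough.

y_n = 4.25 m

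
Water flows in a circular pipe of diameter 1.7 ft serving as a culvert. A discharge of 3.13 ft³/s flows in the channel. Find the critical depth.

At critical depth, Q² T / (g A³) = 1, i.e. A³/T = Q²/g = 3.13²/32.2 = 0.3043.
At y = 0.543 ft: A³/T = 0.1537 — low.
At y = 0.805 ft: A³/T = 0.6985 — high.
At y = 0.648 ft: A³/T = 0.304 — ≈ 0.3043.

y_c = 0.648 ft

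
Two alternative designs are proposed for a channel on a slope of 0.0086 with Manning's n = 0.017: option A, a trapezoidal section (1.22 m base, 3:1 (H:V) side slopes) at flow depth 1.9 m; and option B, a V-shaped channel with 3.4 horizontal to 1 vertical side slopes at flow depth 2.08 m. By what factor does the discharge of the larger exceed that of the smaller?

1.12

Channel A: With bottom width b = 1.22 m and side slope z = 3: A = (b + zy)y = (1.22 + 3×1.9)×1.9 = 13.15 m²; P = b + 2y√(1+z²) = 1.22 + 2×1.9×3.162 = 13.24 m. Hydraulic radius R = A/P = 13.15/13.24 = 0.9933 m. Q_A = (1/0.017)·13.15·0.9933^(2/3)·√0.0086 = 71.4 m³/s.
Channel B: For a triangular section with side slope z = 3.4: A = zy² = 3.4×2.08² = 14.71 m²; P = 2y√(1+z²) = 2×2.08×3.544 = 14.74 m. Hydraulic radius R = A/P = 14.71/14.74 = 0.9977 m. Q_B = (1/0.017)·14.71·0.9977^(2/3)·√0.0086 = 80.12 m³/s.
The larger discharge is 80.12 m³/s and the smaller is 71.4 m³/s; the ratio is 1.12.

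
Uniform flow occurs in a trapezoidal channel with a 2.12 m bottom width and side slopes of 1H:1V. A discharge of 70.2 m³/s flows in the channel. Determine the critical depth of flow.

At critical depth, Q² T / (g A³) = 1, i.e. A³/T = Q²/g = 70.2²/9.81 = 502.3.
Trying y = 2.18 m: A³/T = 127.1 — too small.
Trying y = 3.38 m: A³/T = 723.5 — too large.
Trying y = 3.09 m: A³/T = 502.7 — matches.

y_c = 3.09 m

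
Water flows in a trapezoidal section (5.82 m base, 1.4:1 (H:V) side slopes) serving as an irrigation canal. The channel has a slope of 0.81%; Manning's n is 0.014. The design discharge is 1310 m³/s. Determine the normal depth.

Manning's equation rearranged: A R^(2/3) = nQ / (1·√S) = 0.014 × 1310 / (√0.0081) = 203.8.
Try y = 7.43 m: A R^(2/3) = 295.6 — too large.
Try y = 4.85 m: A R^(2/3) = 119.1 — too small.
Try y = 6.26 m: A R^(2/3) = 203.9 — matches.

y_n = 6.26 m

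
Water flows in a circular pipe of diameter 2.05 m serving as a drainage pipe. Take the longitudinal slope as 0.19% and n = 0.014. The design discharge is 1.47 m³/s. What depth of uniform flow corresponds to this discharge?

Manning's equation rearranged: A R^(2/3) = nQ / (1·√S) = 0.014 × 1.47 / (√0.0019) = 0.4721.
Try y = 0.832 m: A R^(2/3) = 0.7315 — high.
Try y = 0.482 m: A R^(2/3) = 0.2563 — low.
Try y = 0.658 m: A R^(2/3) = 0.4715 — matches.

y_n = 0.658 m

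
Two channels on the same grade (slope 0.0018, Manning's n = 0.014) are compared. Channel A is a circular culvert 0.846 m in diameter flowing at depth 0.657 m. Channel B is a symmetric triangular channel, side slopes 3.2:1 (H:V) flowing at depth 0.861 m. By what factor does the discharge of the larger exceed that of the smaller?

6.93

Channel A: For a circular section of diameter D = 0.846 m at depth y = 0.657 m, the central angle is θ = 2 arccos(1 − 2y/D) = 4.314 rad. Then A = (D²/8)(θ − sin θ) = 0.4684 m² and P = Dθ/2 = 1.825 m. Hydraulic radius R = A/P = 0.4684/1.825 = 0.2567 m. Q_A = (1/0.014)·0.4684·0.2567^(2/3)·√0.0018 = 0.5733 m³/s.
Channel B: For a triangular section with side slope z = 3.2: A = zy² = 3.2×0.861² = 2.372 m²; P = 2y√(1+z²) = 2×0.861×3.353 = 5.773 m. Hydraulic radius R = A/P = 2.372/5.773 = 0.4109 m. Q_B = (1/0.014)·2.372·0.4109^(2/3)·√0.0018 = 3.973 m³/s.
The larger discharge is 3.973 m³/s and the smaller is 0.5733 m³/s; the ratio is 6.93.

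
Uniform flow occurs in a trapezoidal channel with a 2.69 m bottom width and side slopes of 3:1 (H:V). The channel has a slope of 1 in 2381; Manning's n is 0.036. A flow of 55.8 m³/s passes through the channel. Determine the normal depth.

Manning's equation rearranged: A R^(2/3) = nQ / (1·√S) = 0.036 × 55.8 / (√0.00042) = 98.02.
Trying y = 4.79 m: A R^(2/3) = 149.6 — too large.
Trying y = 3.62 m: A R^(2/3) = 75.7 — too small.
Trying y = 4.03 m: A R^(2/3) = 98.11 — ≈ 98.02.

y_n = 4.03 m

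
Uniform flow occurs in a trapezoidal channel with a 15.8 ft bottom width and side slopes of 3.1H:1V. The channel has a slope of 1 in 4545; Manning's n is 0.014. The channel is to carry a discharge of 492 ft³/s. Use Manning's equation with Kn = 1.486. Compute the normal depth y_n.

Manning's equation rearranged: A R^(2/3) = nQ / (1.486·√S) = 0.014 × 492 / (1.486 × √0.00022) = 312.5.
Try y = 3.72 ft: A R^(2/3) = 189.3 — too small.
Try y = 5.3 ft: A R^(2/3) = 385.8 — too large.
Try y = 4.78 ft: A R^(2/3) = 312.4 — close enough.

y_n = 4.78 ft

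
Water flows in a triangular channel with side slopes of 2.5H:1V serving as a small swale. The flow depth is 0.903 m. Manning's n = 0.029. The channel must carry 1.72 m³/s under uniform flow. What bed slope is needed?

S = 0.00191

For a triangular section with side slope z = 2.5: A = zy² = 2.5×0.903² = 2.039 m²; P = 2y√(1+z²) = 2×0.903×2.693 = 4.863 m.
Hydraulic radius R = A/P = 2.039/4.863 = 0.4192 m.
From Manning's equation, S = [nQ / (1 A R^(2/3))]² = [0.029 × 1.72 / (1 × 2.039 × 0.4192^(2/3))]² = 0.00191.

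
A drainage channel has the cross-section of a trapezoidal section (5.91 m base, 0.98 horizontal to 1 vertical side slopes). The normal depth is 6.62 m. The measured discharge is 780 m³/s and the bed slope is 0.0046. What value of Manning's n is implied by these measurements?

n = 0.016

With bottom width b = 5.91 m and side slope z = 0.98: A = (b + zy)y = (5.91 + 0.98×6.62)×6.62 = 82.07 m²; P = b + 2y√(1+z²) = 5.91 + 2×6.62×1.4 = 24.45 m.
Hydraulic radius R = A/P = 82.07/24.45 = 3.357 m.
Rearranging Manning's equation: n = (1/Q) A R^(2/3) S^(1/2) = (1/780) × 82.07 × 3.357^(2/3) × √0.0046 = 0.016.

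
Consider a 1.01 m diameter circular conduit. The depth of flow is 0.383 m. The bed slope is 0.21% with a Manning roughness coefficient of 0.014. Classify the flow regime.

subcritical

For a circular section of diameter D = 1.01 m at depth y = 0.383 m, the central angle is θ = 2 arccos(1 − 2y/D) = 2.654 rad. Then A = (D²/8)(θ − sin θ) = 0.2786 m² and P = Dθ/2 = 1.34 m.
Hydraulic radius R = A/P = 0.2786/1.34 = 0.2079 m.
V = (1/n) R^(2/3) √S = (1/0.014) × 0.2079^(2/3) × √0.0021 = 1.149 m/s. Hydraulic depth D_h = A/T = 0.2786/0.9801 = 0.2842 m.
Froude number Fr = V/√(g·D_h) = 1.149/√(9.81×0.2842) = 0.688, which is less than 1, so the flow is subcritical.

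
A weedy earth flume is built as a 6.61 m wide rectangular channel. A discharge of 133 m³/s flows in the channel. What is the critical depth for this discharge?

y_c = 3.46 m

For a rectangular channel, critical depth y_c = (q²/g)^(1/3) where q = Q/b = 133/6.61 = 20.12 m²/s.
So y_c = (20.12²/9.81)^(1/3) = 3.46 m.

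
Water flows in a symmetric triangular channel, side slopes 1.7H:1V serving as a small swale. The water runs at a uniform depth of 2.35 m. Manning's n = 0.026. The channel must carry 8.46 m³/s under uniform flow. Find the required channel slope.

S = 0.00054

For a triangular section with side slope z = 1.7: A = zy² = 1.7×2.35² = 9.388 m²; P = 2y√(1+z²) = 2×2.35×1.972 = 9.27 m.
Hydraulic radius R = A/P = 9.388/9.27 = 1.013 m.
From Manning's equation, S = [nQ / (1 A R^(2/3))]² = [0.026 × 8.46 / (1 × 9.388 × 1.013^(2/3))]² = 0.00054.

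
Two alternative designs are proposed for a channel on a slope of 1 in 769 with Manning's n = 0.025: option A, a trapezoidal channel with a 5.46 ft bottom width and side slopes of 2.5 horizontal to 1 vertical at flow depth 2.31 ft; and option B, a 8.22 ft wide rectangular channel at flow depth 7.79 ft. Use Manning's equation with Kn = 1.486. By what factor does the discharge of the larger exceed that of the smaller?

Channel A: With bottom width b = 5.46 ft and side slope z = 2.5: A = (b + zy)y = (5.46 + 2.5×2.31)×2.31 = 25.95 ft²; P = b + 2y√(1+z²) = 5.46 + 2×2.31×2.693 = 17.9 ft. Hydraulic radius R = A/P = 25.95/17.9 = 1.45 ft. Q_A = (1.486/0.025)·25.95·1.45^(2/3)·√0.0013 = 71.26 ft³/s.
Channel B: Flow area A = b·y = 8.22 × 7.79 = 64.03 ft². Wetted perimeter P = b + 2y = 8.22 + 2×7.79 = 23.8 ft. Hydraulic radius R = A/P = 64.03/23.8 = 2.69 ft. Q_B = (1.486/0.025)·64.03·2.69^(2/3)·√0.0013 = 265.5 ft³/s.
The larger discharge is 265.5 ft³/s and the smaller is 71.26 ft³/s; the ratio is 3.73.

3.73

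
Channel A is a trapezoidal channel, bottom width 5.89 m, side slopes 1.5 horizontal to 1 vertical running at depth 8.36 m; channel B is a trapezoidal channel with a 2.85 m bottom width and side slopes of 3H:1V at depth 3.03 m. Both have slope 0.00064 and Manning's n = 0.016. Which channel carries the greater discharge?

Channel A: With bottom width b = 5.89 m and side slope z = 1.5: A = (b + zy)y = (5.89 + 1.5×8.36)×8.36 = 154.1 m²; P = b + 2y√(1+z²) = 5.89 + 2×8.36×1.803 = 36.03 m. Hydraulic radius R = A/P = 154.1/36.03 = 4.276 m. Q_A = (1/0.016)·154.1·4.276^(2/3)·√0.00064 = 641.8 m³/s.
Channel B: With bottom width b = 2.85 m and side slope z = 3: A = (b + zy)y = (2.85 + 3×3.03)×3.03 = 36.18 m²; P = b + 2y√(1+z²) = 2.85 + 2×3.03×3.162 = 22.01 m. Hydraulic radius R = A/P = 36.18/22.01 = 1.643 m. Q_B = (1/0.016)·36.18·1.643^(2/3)·√0.00064 = 79.66 m³/s.
Q_A = 641.8 m³/s vs Q_B = 79.66 m³/s, so channel A carries more.

channel A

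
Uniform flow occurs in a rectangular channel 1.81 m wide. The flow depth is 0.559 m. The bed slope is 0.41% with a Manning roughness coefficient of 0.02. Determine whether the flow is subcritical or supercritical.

subcritical

Flow area A = b·y = 1.81 × 0.559 = 1.012 m². Wetted perimeter P = b + 2y = 1.81 + 2×0.559 = 2.928 m.
Hydraulic radius R = A/P = 1.012/2.928 = 0.3456 m.
V = (1/n) R^(2/3) √S = (1/0.02) × 0.3456^(2/3) × √0.0041 = 1.577 m/s. Hydraulic depth D_h = A/T = 1.012/1.81 = 0.559 m.
Froude number Fr = V/√(g·D_h) = 1.577/√(9.81×0.559) = 0.673, which is less than 1, so the flow is subcritical.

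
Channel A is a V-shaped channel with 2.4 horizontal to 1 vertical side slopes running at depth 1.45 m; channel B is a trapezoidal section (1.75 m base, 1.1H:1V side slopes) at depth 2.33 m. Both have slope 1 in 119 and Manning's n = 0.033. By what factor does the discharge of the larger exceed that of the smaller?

Channel A: For a triangular section with side slope z = 2.4: A = zy² = 2.4×1.45² = 5.046 m²; P = 2y√(1+z²) = 2×1.45×2.6 = 7.54 m. Hydraulic radius R = A/P = 5.046/7.54 = 0.6692 m. Q_A = (1/0.033)·5.046·0.6692^(2/3)·√0.008403 = 10.72 m³/s.
Channel B: With bottom width b = 1.75 m and side slope z = 1.1: A = (b + zy)y = (1.75 + 1.1×2.33)×2.33 = 10.05 m²; P = b + 2y√(1+z²) = 1.75 + 2×2.33×1.487 = 8.678 m. Hydraulic radius R = A/P = 10.05/8.678 = 1.158 m. Q_B = (1/0.033)·10.05·1.158^(2/3)·√0.008403 = 30.78 m³/s.
The larger discharge is 30.78 m³/s and the smaller is 10.72 m³/s; the ratio is 2.87.

2.87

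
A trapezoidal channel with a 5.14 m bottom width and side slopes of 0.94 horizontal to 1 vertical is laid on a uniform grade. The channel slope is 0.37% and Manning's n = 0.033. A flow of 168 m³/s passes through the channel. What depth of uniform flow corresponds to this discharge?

y_n = 4.94 m

Manning's equation rearranged: A R^(2/3) = nQ / (1·√S) = 0.033 × 168 / (√0.0037) = 91.14.
Try y = 3.63 m: A R^(2/3) = 50.19 — low.
Try y = 6.15 m: A R^(2/3) = 141.3 — high.
Try y = 4.94 m: A R^(2/3) = 91.02 — close enough.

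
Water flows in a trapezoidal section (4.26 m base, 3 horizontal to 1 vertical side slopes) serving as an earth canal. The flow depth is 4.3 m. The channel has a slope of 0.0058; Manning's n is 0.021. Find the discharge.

Q = 472 m³/s

With bottom width b = 4.26 m and side slope z = 3: A = (b + zy)y = (4.26 + 3×4.3)×4.3 = 73.79 m²; P = b + 2y√(1+z²) = 4.26 + 2×4.3×3.162 = 31.46 m.
Hydraulic radius R = A/P = 73.79/31.46 = 2.346 m.
Manning's equation: Q = (1/n) A R^(2/3) S^(1/2) = (1/0.021) × 73.79 × 2.346^(2/3) × 0.0058^(1/2) = 472 m³/s.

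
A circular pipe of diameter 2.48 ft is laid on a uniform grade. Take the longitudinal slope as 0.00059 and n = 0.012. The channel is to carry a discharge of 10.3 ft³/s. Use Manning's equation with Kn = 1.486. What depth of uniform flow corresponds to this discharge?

y_n = 1.98 ft

Manning's equation rearranged: A R^(2/3) = nQ / (1.486·√S) = 0.012 × 10.3 / (1.486 × √0.00059) = 3.424.
Trying y = 2.31 ft: A R^(2/3) = 3.777 — too large.
Trying y = 1.43 ft: A R^(2/3) = 2.218 — too small.
Trying y = 1.98 ft: A R^(2/3) = 3.426 — ≈ 3.424.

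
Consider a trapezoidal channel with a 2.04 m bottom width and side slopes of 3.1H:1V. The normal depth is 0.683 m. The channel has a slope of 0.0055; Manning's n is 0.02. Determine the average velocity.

V = 2.14 m/s

With bottom width b = 2.04 m and side slope z = 3.1: A = (b + zy)y = (2.04 + 3.1×0.683)×0.683 = 2.839 m²; P = b + 2y√(1+z²) = 2.04 + 2×0.683×3.257 = 6.489 m.
Hydraulic radius R = A/P = 2.839/6.489 = 0.4375 m.
From Manning's equation, V = (1/n) R^(2/3) S^(1/2) = (1/0.02) × 0.4375^(2/3) × 0.0055^(1/2) = 2.14 m/s.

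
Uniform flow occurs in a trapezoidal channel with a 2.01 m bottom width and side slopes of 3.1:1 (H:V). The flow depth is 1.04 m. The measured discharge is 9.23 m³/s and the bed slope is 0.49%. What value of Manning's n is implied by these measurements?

n = 0.03

With bottom width b = 2.01 m and side slope z = 3.1: A = (b + zy)y = (2.01 + 3.1×1.04)×1.04 = 5.443 m²; P = b + 2y√(1+z²) = 2.01 + 2×1.04×3.257 = 8.785 m.
Hydraulic radius R = A/P = 5.443/8.785 = 0.6196 m.
Rearranging Manning's equation: n = (1/Q) A R^(2/3) S^(1/2) = (1/9.23) × 5.443 × 0.6196^(2/3) × √0.0049 = 0.03.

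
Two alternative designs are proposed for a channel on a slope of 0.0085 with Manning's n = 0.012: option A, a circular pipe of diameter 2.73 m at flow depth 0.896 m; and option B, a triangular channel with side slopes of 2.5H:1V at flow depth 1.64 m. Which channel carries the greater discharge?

Channel A: For a circular section of diameter D = 2.73 m at depth y = 0.896 m, the central angle is θ = 2 arccos(1 − 2y/D) = 2.44 rad. Then A = (D²/8)(θ − sin θ) = 1.672 m² and P = Dθ/2 = 3.331 m. Hydraulic radius R = A/P = 1.672/3.331 = 0.502 m. Q_A = (1/0.012)·1.672·0.502^(2/3)·√0.0085 = 8.114 m³/s.
Channel B: For a triangular section with side slope z = 2.5: A = zy² = 2.5×1.64² = 6.724 m²; P = 2y√(1+z²) = 2×1.64×2.693 = 8.832 m. Hydraulic radius R = A/P = 6.724/8.832 = 0.7614 m. Q_B = (1/0.012)·6.724·0.7614^(2/3)·√0.0085 = 43.07 m³/s.
Q_A = 8.114 m³/s vs Q_B = 43.07 m³/s, so channel B carries more.

channel B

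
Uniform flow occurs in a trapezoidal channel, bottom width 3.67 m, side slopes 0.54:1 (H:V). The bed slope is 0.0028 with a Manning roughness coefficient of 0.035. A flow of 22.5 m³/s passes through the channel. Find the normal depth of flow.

y_n = 2.46 m

Manning's equation rearranged: A R^(2/3) = nQ / (1·√S) = 0.035 × 22.5 / (√0.0028) = 14.88.
At y = 2.07 m: A R^(2/3) = 11.09 — low.
At y = 2.46 m: A R^(2/3) = 14.85 — ≈ 14.88.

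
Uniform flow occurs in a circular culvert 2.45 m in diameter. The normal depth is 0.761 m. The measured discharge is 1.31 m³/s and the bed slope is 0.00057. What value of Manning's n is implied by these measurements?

n = 0.013

For a circular section of diameter D = 2.45 m at depth y = 0.761 m, the central angle is θ = 2 arccos(1 − 2y/D) = 2.365 rad. Then A = (D²/8)(θ − sin θ) = 1.248 m² and P = Dθ/2 = 2.897 m.
Hydraulic radius R = A/P = 1.248/2.897 = 0.4309 m.
Rearranging Manning's equation: n = (1/Q) A R^(2/3) S^(1/2) = (1/1.31) × 1.248 × 0.4309^(2/3) × √0.00057 = 0.013.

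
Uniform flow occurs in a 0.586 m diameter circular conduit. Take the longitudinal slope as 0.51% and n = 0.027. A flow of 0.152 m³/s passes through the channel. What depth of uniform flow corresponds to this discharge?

Manning's equation rearranged: A R^(2/3) = nQ / (1·√S) = 0.027 × 0.152 / (√0.0051) = 0.05747.
At y = 0.417 m: A R^(2/3) = 0.0641 — high.
At y = 0.28 m: A R^(2/3) = 0.03467 — low.
At y = 0.385 m: A R^(2/3) = 0.05756 — close enough.

y_n = 0.385 m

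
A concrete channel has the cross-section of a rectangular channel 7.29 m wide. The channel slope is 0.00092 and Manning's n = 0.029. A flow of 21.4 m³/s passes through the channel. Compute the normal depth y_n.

y_n = 2.25 m

Manning's equation rearranged: A R^(2/3) = nQ / (1·√S) = 0.029 × 21.4 / (√0.00092) = 20.46.
At y = 1.62 m: A R^(2/3) = 12.75 — low.
At y = 2.48 m: A R^(2/3) = 23.44 — high.
At y = 2.25 m: A R^(2/3) = 20.44 — matches.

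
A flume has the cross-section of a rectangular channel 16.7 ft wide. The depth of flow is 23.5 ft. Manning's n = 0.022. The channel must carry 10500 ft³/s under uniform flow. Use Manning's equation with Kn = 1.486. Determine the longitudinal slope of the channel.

S = 0.0139

Flow area A = b·y = 16.7 × 23.5 = 392.4 ft². Wetted perimeter P = b + 2y = 16.7 + 2×23.5 = 63.7 ft.
Hydraulic radius R = A/P = 392.4/63.7 = 6.161 ft.
From Manning's equation, S = [nQ / (1.486 A R^(2/3))]² = [0.022 × 10500 / (1.486 × 392.4 × 6.161^(2/3))]² = 0.0139.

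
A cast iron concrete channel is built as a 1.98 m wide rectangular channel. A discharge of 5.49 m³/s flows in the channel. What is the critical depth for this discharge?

For a rectangular channel, critical depth y_c = (q²/g)^(1/3) where q = Q/b = 5.49/1.98 = 2.773 m²/s.
So y_c = (2.773²/9.81)^(1/3) = 0.922 m.

y_c = 0.922 m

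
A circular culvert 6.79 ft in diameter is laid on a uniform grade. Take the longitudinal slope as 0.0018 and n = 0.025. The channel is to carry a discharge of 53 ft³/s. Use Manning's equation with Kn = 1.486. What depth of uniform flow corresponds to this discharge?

Manning's equation rearranged: A R^(2/3) = nQ / (1.486·√S) = 0.025 × 53 / (1.486 × √0.0018) = 21.02.
Trying y = 3.4 ft: A R^(2/3) = 25.83 — over.
Trying y = 3.02 ft: A R^(2/3) = 21.02 — matches.

y_n = 3.02 ft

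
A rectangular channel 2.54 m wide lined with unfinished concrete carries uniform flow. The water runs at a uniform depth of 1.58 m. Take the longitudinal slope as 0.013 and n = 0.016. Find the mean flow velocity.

Flow area A = b·y = 2.54 × 1.58 = 4.013 m². Wetted perimeter P = b + 2y = 2.54 + 2×1.58 = 5.7 m.
Hydraulic radius R = A/P = 4.013/5.7 = 0.7041 m.
From Manning's equation, V = (1/n) R^(2/3) S^(1/2) = (1/0.016) × 0.7041^(2/3) × 0.013^(1/2) = 5.64 m/s.

V = 5.64 m/s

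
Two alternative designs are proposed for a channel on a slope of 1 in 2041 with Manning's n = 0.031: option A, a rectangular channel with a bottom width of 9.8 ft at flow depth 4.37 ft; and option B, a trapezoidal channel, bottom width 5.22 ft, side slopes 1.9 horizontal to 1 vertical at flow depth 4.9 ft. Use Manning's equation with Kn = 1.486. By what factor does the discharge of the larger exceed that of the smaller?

1.85

Channel A: Flow area A = b·y = 9.8 × 4.37 = 42.83 ft². Wetted perimeter P = b + 2y = 9.8 + 2×4.37 = 18.54 ft. Hydraulic radius R = A/P = 42.83/18.54 = 2.31 ft. Q_A = (1.486/0.031)·42.83·2.31^(2/3)·√0.00049 = 79.4 ft³/s.
Channel B: With bottom width b = 5.22 ft and side slope z = 1.9: A = (b + zy)y = (5.22 + 1.9×4.9)×4.9 = 71.2 ft²; P = b + 2y√(1+z²) = 5.22 + 2×4.9×2.147 = 26.26 ft. Hydraulic radius R = A/P = 71.2/26.26 = 2.711 ft. Q_B = (1.486/0.031)·71.2·2.711^(2/3)·√0.00049 = 146.9 ft³/s.
The larger discharge is 146.9 ft³/s and the smaller is 79.4 ft³/s; the ratio is 1.85.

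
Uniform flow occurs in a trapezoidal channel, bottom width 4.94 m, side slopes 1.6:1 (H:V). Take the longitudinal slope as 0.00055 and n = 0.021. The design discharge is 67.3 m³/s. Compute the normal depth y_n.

Manning's equation rearranged: A R^(2/3) = nQ / (1·√S) = 0.021 × 67.3 / (√0.00055) = 60.26.
At y = 3.06 m: A R^(2/3) = 44.96 — short.
At y = 3.53 m: A R^(2/3) = 60.25 — matches.

y_n = 3.53 m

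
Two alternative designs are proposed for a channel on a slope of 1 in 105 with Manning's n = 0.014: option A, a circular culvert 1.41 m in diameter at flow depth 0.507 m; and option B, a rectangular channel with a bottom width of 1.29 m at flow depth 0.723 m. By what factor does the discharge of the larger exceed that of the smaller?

Channel A: For a circular section of diameter D = 1.41 m at depth y = 0.507 m, the central angle is θ = 2 arccos(1 − 2y/D) = 2.572 rad. Then A = (D²/8)(θ − sin θ) = 0.5053 m² and P = Dθ/2 = 1.813 m. Hydraulic radius R = A/P = 0.5053/1.813 = 0.2786 m. Q_A = (1/0.014)·0.5053·0.2786^(2/3)·√0.009524 = 1.502 m³/s.
Channel B: Flow area A = b·y = 1.29 × 0.723 = 0.9327 m². Wetted perimeter P = b + 2y = 1.29 + 2×0.723 = 2.736 m. Hydraulic radius R = A/P = 0.9327/2.736 = 0.3409 m. Q_B = (1/0.014)·0.9327·0.3409^(2/3)·√0.009524 = 3.173 m³/s.
The larger discharge is 3.173 m³/s and the smaller is 1.502 m³/s; the ratio is 2.11.

2.11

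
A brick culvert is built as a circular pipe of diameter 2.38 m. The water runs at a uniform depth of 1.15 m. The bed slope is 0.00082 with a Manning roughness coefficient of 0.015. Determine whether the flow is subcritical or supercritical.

For a circular section of diameter D = 2.38 m at depth y = 1.15 m, the central angle is θ = 2 arccos(1 − 2y/D) = 3.074 rad. Then A = (D²/8)(θ − sin θ) = 2.129 m² and P = Dθ/2 = 3.658 m.
Hydraulic radius R = A/P = 2.129/3.658 = 0.582 m.
V = (1/n) R^(2/3) √S = (1/0.015) × 0.582^(2/3) × √0.00082 = 1.331 m/s. Hydraulic depth D_h = A/T = 2.129/2.379 = 0.8951 m.
Froude number Fr = V/√(g·D_h) = 1.331/√(9.81×0.8951) = 0.449, which is less than 1, so the flow is subcritical.

subcritical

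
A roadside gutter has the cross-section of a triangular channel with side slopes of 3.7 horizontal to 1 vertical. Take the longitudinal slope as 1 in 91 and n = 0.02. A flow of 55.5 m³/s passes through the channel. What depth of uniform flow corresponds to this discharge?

Manning's equation rearranged: A R^(2/3) = nQ / (1·√S) = 0.02 × 55.5 / (√0.01099) = 10.59.
Trying y = 2.05 m: A R^(2/3) = 15.44 — too large.
Trying y = 1.31 m: A R^(2/3) = 4.678 — too small.
Trying y = 1.78 m: A R^(2/3) = 10.59 — matches.

y_n = 1.78 m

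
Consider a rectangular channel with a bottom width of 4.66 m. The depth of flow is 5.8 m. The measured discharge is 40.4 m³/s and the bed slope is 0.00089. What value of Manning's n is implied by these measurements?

Flow area A = b·y = 4.66 × 5.8 = 27.03 m². Wetted perimeter P = b + 2y = 4.66 + 2×5.8 = 16.26 m.
Hydraulic radius R = A/P = 27.03/16.26 = 1.662 m.
Rearranging Manning's equation: n = (1/Q) A R^(2/3) S^(1/2) = (1/40.4) × 27.03 × 1.662^(2/3) × √0.00089 = 0.028.

n = 0.028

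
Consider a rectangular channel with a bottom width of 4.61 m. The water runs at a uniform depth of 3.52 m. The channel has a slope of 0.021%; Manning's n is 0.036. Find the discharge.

Q = 8.15 m³/s

Flow area A = b·y = 4.61 × 3.52 = 16.23 m². Wetted perimeter P = b + 2y = 4.61 + 2×3.52 = 11.65 m.
Hydraulic radius R = A/P = 16.23/11.65 = 1.393 m.
Manning's equation: Q = (1/n) A R^(2/3) S^(1/2) = (1/0.036) × 16.23 × 1.393^(2/3) × 0.00021^(1/2) = 8.15 m³/s.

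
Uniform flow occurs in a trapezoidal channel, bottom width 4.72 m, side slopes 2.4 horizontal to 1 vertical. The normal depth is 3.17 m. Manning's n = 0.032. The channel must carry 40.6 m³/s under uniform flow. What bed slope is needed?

With bottom width b = 4.72 m and side slope z = 2.4: A = (b + zy)y = (4.72 + 2.4×3.17)×3.17 = 39.08 m²; P = b + 2y√(1+z²) = 4.72 + 2×3.17×2.6 = 21.2 m.
Hydraulic radius R = A/P = 39.08/21.2 = 1.843 m.
From Manning's equation, S = [nQ / (1 A R^(2/3))]² = [0.032 × 40.6 / (1 × 39.08 × 1.843^(2/3))]² = 0.000489.

S = 0.000489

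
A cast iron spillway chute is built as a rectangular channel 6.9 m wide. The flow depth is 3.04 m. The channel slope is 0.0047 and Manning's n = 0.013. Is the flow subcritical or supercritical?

Flow area A = b·y = 6.9 × 3.04 = 20.98 m². Wetted perimeter P = b + 2y = 6.9 + 2×3.04 = 12.98 m.
Hydraulic radius R = A/P = 20.98/12.98 = 1.616 m.
V = (1/n) R^(2/3) √S = (1/0.013) × 1.616^(2/3) × √0.0047 = 7.262 m/s. Hydraulic depth D_h = A/T = 20.98/6.9 = 3.04 m.
Froude number Fr = V/√(g·D_h) = 7.262/√(9.81×3.04) = 1.33, which is greater than 1, so the flow is supercritical.

supercritical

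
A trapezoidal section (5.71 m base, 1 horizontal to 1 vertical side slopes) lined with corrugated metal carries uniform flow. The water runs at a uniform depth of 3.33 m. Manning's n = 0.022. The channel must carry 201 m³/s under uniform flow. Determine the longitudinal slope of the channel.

S = 0.00862

With bottom width b = 5.71 m and side slope z = 1: A = (b + zy)y = (5.71 + 1×3.33)×3.33 = 30.1 m²; P = b + 2y√(1+z²) = 5.71 + 2×3.33×1.414 = 15.13 m.
Hydraulic radius R = A/P = 30.1/15.13 = 1.99 m.
From Manning's equation, S = [nQ / (1 A R^(2/3))]² = [0.022 × 201 / (1 × 30.1 × 1.99^(2/3))]² = 0.00862.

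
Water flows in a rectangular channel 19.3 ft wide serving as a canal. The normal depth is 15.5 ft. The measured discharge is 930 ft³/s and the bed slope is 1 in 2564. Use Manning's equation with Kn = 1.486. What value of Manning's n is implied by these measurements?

n = 0.031

Flow area A = b·y = 19.3 × 15.5 = 299.2 ft². Wetted perimeter P = b + 2y = 19.3 + 2×15.5 = 50.3 ft.
Hydraulic radius R = A/P = 299.2/50.3 = 5.947 ft.
Rearranging Manning's equation: n = (1.486/Q) A R^(2/3) S^(1/2) = (1.486/930) × 299.2 × 5.947^(2/3) × √0.00039 = 0.031.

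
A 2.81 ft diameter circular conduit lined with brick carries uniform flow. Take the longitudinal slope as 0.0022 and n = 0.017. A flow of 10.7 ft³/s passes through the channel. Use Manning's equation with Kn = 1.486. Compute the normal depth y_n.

Manning's equation rearranged: A R^(2/3) = nQ / (1.486·√S) = 0.017 × 10.7 / (1.486 × √0.0022) = 2.61.
Trying y = 0.994 ft: A R^(2/3) = 1.315 — too small.
Trying y = 1.66 ft: A R^(2/3) = 3.215 — too large.
Trying y = 1.46 ft: A R^(2/3) = 2.614 — matches.

y_n = 1.46 ft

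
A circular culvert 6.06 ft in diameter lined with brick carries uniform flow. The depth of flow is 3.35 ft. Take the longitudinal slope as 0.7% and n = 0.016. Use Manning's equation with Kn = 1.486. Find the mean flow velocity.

V = 10.7 ft/s

For a circular section of diameter D = 6.06 ft at depth y = 3.35 ft, the central angle is θ = 2 arccos(1 − 2y/D) = 3.353 rad. Then A = (D²/8)(θ − sin θ) = 16.36 ft² and P = Dθ/2 = 10.16 ft.
Hydraulic radius R = A/P = 16.36/10.16 = 1.61 ft.
From Manning's equation, V = (1.486/n) R^(2/3) S^(1/2) = (1.486/0.016) × 1.61^(2/3) × 0.007^(1/2) = 10.7 ft/s.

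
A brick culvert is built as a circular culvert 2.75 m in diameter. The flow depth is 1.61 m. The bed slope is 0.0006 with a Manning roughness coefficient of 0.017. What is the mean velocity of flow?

For a circular section of diameter D = 2.75 m at depth y = 1.61 m, the central angle is θ = 2 arccos(1 − 2y/D) = 3.485 rad. Then A = (D²/8)(θ − sin θ) = 3.613 m² and P = Dθ/2 = 4.792 m.
Hydraulic radius R = A/P = 3.613/4.792 = 0.7539 m.
From Manning's equation, V = (1/n) R^(2/3) S^(1/2) = (1/0.017) × 0.7539^(2/3) × 0.0006^(1/2) = 1.19 m/s.

V = 1.19 m/s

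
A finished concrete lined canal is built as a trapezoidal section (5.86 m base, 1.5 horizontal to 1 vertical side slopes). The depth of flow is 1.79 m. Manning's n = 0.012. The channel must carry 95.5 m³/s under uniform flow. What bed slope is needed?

S = 0.0042

With bottom width b = 5.86 m and side slope z = 1.5: A = (b + zy)y = (5.86 + 1.5×1.79)×1.79 = 15.3 m²; P = b + 2y√(1+z²) = 5.86 + 2×1.79×1.803 = 12.31 m.
Hydraulic radius R = A/P = 15.3/12.31 = 1.242 m.
From Manning's equation, S = [nQ / (1 A R^(2/3))]² = [0.012 × 95.5 / (1 × 15.3 × 1.242^(2/3))]² = 0.0042.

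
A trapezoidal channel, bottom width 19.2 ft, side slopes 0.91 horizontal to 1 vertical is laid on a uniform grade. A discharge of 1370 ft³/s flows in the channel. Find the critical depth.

y_c = 4.98 ft

At critical depth, Q² T / (g A³) = 1, i.e. A³/T = Q²/g = 1370²/32.2 = 58290.
Trying y = 3.82 ft: A³/T = 24850 — too small.
Trying y = 5.62 ft: A³/T = 86700 — too large.
Trying y = 4.98 ft: A³/T = 58410 — close enough.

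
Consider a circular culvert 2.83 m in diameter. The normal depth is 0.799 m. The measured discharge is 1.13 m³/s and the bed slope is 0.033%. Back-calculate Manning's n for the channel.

n = 0.014

For a circular section of diameter D = 2.83 m at depth y = 0.799 m, the central angle is θ = 2 arccos(1 − 2y/D) = 2.241 rad. Then A = (D²/8)(θ − sin θ) = 1.459 m² and P = Dθ/2 = 3.171 m.
Hydraulic radius R = A/P = 1.459/3.171 = 0.46 m.
Rearranging Manning's equation: n = (1/Q) A R^(2/3) S^(1/2) = (1/1.13) × 1.459 × 0.46^(2/3) × √0.00033 = 0.014.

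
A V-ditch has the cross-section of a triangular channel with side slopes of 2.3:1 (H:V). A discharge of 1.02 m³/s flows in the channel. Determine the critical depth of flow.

At critical depth, Q² T / (g A³) = 1, i.e. A³/T = Q²/g = 1.02²/9.81 = 0.1061.
Try y = 0.609 m: A³/T = 0.2216 — high.
Try y = 0.526 m: A³/T = 0.1065 — matches.

y_c = 0.526 m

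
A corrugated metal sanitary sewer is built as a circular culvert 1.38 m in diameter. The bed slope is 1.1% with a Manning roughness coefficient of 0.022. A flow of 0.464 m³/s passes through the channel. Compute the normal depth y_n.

Manning's equation rearranged: A R^(2/3) = nQ / (1·√S) = 0.022 × 0.464 / (√0.011) = 0.09733.
At y = 0.407 m: A R^(2/3) = 0.1394 — too large.
At y = 0.287 m: A R^(2/3) = 0.06973 — too small.
At y = 0.339 m: A R^(2/3) = 0.09734 — matches.

y_n = 0.339 m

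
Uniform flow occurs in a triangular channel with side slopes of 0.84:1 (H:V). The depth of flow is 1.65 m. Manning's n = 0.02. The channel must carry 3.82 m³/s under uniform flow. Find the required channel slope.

S = 0.0026

For a triangular section with side slope z = 0.84: A = zy² = 0.84×1.65² = 2.287 m²; P = 2y√(1+z²) = 2×1.65×1.306 = 4.31 m.
Hydraulic radius R = A/P = 2.287/4.31 = 0.5306 m.
From Manning's equation, S = [nQ / (1 A R^(2/3))]² = [0.02 × 3.82 / (1 × 2.287 × 0.5306^(2/3))]² = 0.0026.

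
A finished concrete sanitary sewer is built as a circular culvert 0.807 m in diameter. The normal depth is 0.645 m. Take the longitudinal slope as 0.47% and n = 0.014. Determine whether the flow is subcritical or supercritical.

For a circular section of diameter D = 0.807 m at depth y = 0.645 m, the central angle is θ = 2 arccos(1 − 2y/D) = 4.425 rad. Then A = (D²/8)(θ − sin θ) = 0.4383 m² and P = Dθ/2 = 1.785 m.
Hydraulic radius R = A/P = 0.4383/1.785 = 0.2455 m.
V = (1/n) R^(2/3) √S = (1/0.014) × 0.2455^(2/3) × √0.0047 = 1.92 m/s. Hydraulic depth D_h = A/T = 0.4383/0.6465 = 0.6779 m.
Froude number Fr = V/√(g·D_h) = 1.92/√(9.81×0.6779) = 0.744, which is less than 1, so the flow is subcritical.

subcritical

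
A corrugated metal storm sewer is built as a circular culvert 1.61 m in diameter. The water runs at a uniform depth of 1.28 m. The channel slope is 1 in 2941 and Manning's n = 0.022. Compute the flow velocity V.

V = 0.521 m/s

For a circular section of diameter D = 1.61 m at depth y = 1.28 m, the central angle is θ = 2 arccos(1 − 2y/D) = 4.404 rad. Then A = (D²/8)(θ − sin θ) = 1.736 m² and P = Dθ/2 = 3.545 m.
Hydraulic radius R = A/P = 1.736/3.545 = 0.4896 m.
From Manning's equation, V = (1/n) R^(2/3) S^(1/2) = (1/0.022) × 0.4896^(2/3) × 0.00034^(1/2) = 0.521 m/s.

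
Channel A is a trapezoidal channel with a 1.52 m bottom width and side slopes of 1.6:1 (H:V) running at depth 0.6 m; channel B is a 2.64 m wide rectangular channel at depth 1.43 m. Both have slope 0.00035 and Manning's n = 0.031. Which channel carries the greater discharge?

Channel A: With bottom width b = 1.52 m and side slope z = 1.6: A = (b + zy)y = (1.52 + 1.6×0.6)×0.6 = 1.488 m²; P = b + 2y√(1+z²) = 1.52 + 2×0.6×1.887 = 3.784 m. Hydraulic radius R = A/P = 1.488/3.784 = 0.3932 m. Q_A = (1/0.031)·1.488·0.3932^(2/3)·√0.00035 = 0.482 m³/s.
Channel B: Flow area A = b·y = 2.64 × 1.43 = 3.775 m². Wetted perimeter P = b + 2y = 2.64 + 2×1.43 = 5.5 m. Hydraulic radius R = A/P = 3.775/5.5 = 0.6864 m. Q_B = (1/0.031)·3.775·0.6864^(2/3)·√0.00035 = 1.773 m³/s.
Q_A = 0.482 m³/s vs Q_B = 1.773 m³/s, so channel B carries more.

channel B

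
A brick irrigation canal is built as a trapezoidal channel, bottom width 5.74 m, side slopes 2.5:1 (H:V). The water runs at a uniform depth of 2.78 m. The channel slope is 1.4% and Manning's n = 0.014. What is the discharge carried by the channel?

With bottom width b = 5.74 m and side slope z = 2.5: A = (b + zy)y = (5.74 + 2.5×2.78)×2.78 = 35.28 m²; P = b + 2y√(1+z²) = 5.74 + 2×2.78×2.693 = 20.71 m.
Hydraulic radius R = A/P = 35.28/20.71 = 1.703 m.
Manning's equation: Q = (1/n) A R^(2/3) S^(1/2) = (1/0.014) × 35.28 × 1.703^(2/3) × 0.014^(1/2) = 425 m³/s.

Q = 425 m³/s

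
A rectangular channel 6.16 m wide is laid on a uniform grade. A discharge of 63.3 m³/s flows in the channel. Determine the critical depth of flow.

For a rectangular channel, critical depth y_c = (q²/g)^(1/3) where q = Q/b = 63.3/6.16 = 10.28 m²/s.
So y_c = (10.28²/9.81)^(1/3) = 2.21 m.

y_c = 2.21 m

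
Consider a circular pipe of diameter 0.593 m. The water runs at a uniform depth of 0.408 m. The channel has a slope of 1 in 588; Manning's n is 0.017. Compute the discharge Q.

For a circular section of diameter D = 0.593 m at depth y = 0.408 m, the central angle is θ = 2 arccos(1 − 2y/D) = 3.913 rad. Then A = (D²/8)(θ − sin θ) = 0.2026 m² and P = Dθ/2 = 1.16 m.
Hydraulic radius R = A/P = 0.2026/1.16 = 0.1747 m.
Manning's equation: Q = (1/n) A R^(2/3) S^(1/2) = (1/0.017) × 0.2026 × 0.1747^(2/3) × 0.001701^(1/2) = 0.154 m³/s.

Q = 0.154 m³/s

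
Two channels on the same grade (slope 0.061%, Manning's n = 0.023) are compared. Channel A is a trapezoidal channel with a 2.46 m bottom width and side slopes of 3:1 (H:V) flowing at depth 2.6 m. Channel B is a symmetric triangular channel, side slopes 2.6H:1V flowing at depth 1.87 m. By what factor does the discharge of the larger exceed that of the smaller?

Channel A: With bottom width b = 2.46 m and side slope z = 3: A = (b + zy)y = (2.46 + 3×2.6)×2.6 = 26.68 m²; P = b + 2y√(1+z²) = 2.46 + 2×2.6×3.162 = 18.9 m. Hydraulic radius R = A/P = 26.68/18.9 = 1.411 m. Q_A = (1/0.023)·26.68·1.411^(2/3)·√0.00061 = 36.04 m³/s.
Channel B: For a triangular section with side slope z = 2.6: A = zy² = 2.6×1.87² = 9.092 m²; P = 2y√(1+z²) = 2×1.87×2.786 = 10.42 m. Hydraulic radius R = A/P = 9.092/10.42 = 0.8727 m. Q_B = (1/0.023)·9.092·0.8727^(2/3)·√0.00061 = 8.916 m³/s.
The larger discharge is 36.04 m³/s and the smaller is 8.916 m³/s; the ratio is 4.04.

4.04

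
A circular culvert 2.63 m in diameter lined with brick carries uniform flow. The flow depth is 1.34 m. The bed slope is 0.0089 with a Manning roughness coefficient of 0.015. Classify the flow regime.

For a circular section of diameter D = 2.63 m at depth y = 1.34 m, the central angle is θ = 2 arccos(1 − 2y/D) = 3.18 rad. Then A = (D²/8)(θ − sin θ) = 2.782 m² and P = Dθ/2 = 4.181 m.
Hydraulic radius R = A/P = 2.782/4.181 = 0.6654 m.
V = (1/n) R^(2/3) √S = (1/0.015) × 0.6654^(2/3) × √0.0089 = 4.793 m/s. Hydraulic depth D_h = A/T = 2.782/2.63 = 1.058 m.
Froude number Fr = V/√(g·D_h) = 4.793/√(9.81×1.058) = 1.49, which is greater than 1, so the flow is supercritical.

supercritical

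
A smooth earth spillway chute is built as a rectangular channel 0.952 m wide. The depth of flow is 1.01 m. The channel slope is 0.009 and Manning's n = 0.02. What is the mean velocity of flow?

Flow area A = b·y = 0.952 × 1.01 = 0.9615 m². Wetted perimeter P = b + 2y = 0.952 + 2×1.01 = 2.972 m.
Hydraulic radius R = A/P = 0.9615/2.972 = 0.3235 m.
From Manning's equation, V = (1/n) R^(2/3) S^(1/2) = (1/0.02) × 0.3235^(2/3) × 0.009^(1/2) = 2.24 m/s.

V = 2.24 m/s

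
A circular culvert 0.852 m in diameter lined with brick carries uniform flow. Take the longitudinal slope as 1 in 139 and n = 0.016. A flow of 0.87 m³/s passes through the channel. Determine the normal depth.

y_n = 0.58 m

Manning's equation rearranged: A R^(2/3) = nQ / (1·√S) = 0.016 × 0.87 / (√0.007194) = 0.1641.
Trying y = 0.691 m: A R^(2/3) = 0.2014 — high.
Trying y = 0.419 m: A R^(2/3) = 0.09884 — low.
Trying y = 0.58 m: A R^(2/3) = 0.164 — close enough.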